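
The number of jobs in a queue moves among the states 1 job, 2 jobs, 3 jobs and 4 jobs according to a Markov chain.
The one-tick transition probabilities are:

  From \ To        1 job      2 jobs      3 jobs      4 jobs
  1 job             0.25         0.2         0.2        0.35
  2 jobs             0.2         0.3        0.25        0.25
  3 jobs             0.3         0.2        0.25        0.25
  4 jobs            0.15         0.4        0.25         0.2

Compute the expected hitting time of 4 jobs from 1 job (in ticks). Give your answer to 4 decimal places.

3.2727

Let t(s) be the expected number of ticks to first reach 4 jobs from state s, with t(4 jobs) = 0. Conditioning on the first tick:
t(1 job) = 1 + 0.25·t(1 job) + 0.2·t(2 jobs) + 0.2·t(3 jobs)
t(2 jobs) = 1 + 0.2·t(1 job) + 0.3·t(2 jobs) + 0.25·t(3 jobs)
t(3 jobs) = 1 + 0.3·t(1 job) + 0.2·t(2 jobs) + 0.25·t(3 jobs)
Solving: t(1 job) = 3.2727, t(2 jobs) = 3.6555, t(3 jobs) = 3.6172.
Expected ticks from 1 job to 4 jobs: 3.2727.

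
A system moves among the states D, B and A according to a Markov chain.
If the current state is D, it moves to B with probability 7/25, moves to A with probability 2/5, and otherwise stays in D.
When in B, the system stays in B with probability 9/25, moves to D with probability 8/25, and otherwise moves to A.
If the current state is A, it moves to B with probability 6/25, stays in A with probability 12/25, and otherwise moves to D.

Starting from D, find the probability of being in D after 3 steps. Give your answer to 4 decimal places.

Propagate the distribution vector 3 steps from D.
After 0 steps: (1.0000, 0.0000, 0.0000)
After 1 step: (0.3200, 0.2800, 0.4000)
After 2 steps: (0.3040, 0.2864, 0.4096)
After 3 steps: (0.3036, 0.2865, 0.4099)
P(in D after 3 steps) = 0.3036

0.3036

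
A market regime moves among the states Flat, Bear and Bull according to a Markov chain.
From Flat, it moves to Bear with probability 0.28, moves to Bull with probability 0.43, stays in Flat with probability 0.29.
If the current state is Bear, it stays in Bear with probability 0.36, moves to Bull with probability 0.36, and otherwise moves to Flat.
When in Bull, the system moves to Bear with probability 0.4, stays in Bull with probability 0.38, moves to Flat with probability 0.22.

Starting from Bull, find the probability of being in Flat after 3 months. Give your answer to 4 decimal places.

0.2596

Propagate the distribution vector 3 months from Bull.
After 0 months: (0.0000, 0.0000, 1.0000)
After 1 month: (0.2200, 0.4000, 0.3800)
After 2 months: (0.2594, 0.3576, 0.3830)
After 3 months: (0.2596, 0.3546, 0.3858)
P(in Flat after 3 months) = 0.2596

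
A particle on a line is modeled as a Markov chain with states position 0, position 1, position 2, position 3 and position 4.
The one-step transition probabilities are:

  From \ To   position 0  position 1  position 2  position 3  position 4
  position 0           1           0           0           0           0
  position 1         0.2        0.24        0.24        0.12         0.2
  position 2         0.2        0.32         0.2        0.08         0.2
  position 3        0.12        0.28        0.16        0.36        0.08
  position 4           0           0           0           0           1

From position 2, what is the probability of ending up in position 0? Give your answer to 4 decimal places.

Let h(s) be the probability of absorption at position 0 starting from transient state s. Then h(position 0) = 1 and h(position 4) = 0. By first-step analysis:
h(position 1) = 0.2·1 + 0.24·h(position 1) + 0.24·h(position 2) + 0.12·h(position 3) + 0.2·0
h(position 2) = 0.2·1 + 0.32·h(position 1) + 0.2·h(position 2) + 0.08·h(position 3) + 0.2·0
h(position 3) = 0.12·1 + 0.28·h(position 1) + 0.16·h(position 2) + 0.36·h(position 3) + 0.08·0
Solving: h(position 1) = 0.5079, h(position 2) = 0.5068, h(position 3) = 0.5364.
Starting from position 2, the probability is 0.5068.

0.5068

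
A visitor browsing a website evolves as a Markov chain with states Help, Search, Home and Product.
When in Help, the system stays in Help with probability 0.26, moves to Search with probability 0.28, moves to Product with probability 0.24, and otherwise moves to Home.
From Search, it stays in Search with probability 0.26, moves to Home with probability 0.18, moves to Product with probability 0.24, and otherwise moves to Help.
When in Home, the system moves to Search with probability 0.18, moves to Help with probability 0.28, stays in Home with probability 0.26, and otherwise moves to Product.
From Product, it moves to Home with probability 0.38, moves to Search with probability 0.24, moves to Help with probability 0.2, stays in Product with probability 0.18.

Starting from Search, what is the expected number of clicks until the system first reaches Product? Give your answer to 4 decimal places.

4.0268

Let t(s) be the expected number of clicks to first reach Product from state s, with t(Product) = 0. Conditioning on the first click:
t(Help) = 1 + 0.26·t(Help) + 0.28·t(Search) + 0.22·t(Home)
t(Search) = 1 + 0.32·t(Help) + 0.26·t(Search) + 0.18·t(Home)
t(Home) = 1 + 0.28·t(Help) + 0.18·t(Search) + 0.26·t(Home)
Solving: t(Help) = 4.0202, t(Search) = 4.0268, t(Home) = 3.8520.
Expected clicks from Search to Product: 4.0268.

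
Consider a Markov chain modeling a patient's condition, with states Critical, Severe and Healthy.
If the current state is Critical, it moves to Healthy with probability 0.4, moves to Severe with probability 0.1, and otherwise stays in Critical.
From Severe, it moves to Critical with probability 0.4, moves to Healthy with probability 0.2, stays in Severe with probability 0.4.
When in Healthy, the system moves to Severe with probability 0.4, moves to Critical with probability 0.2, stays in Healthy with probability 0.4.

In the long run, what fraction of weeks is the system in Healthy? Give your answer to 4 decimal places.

Let the stationary distribution be π with π = πP and π_1 + π_2 + π_3 = 1.
π_1 = 0.5·π_1 + 0.4·π_2 + 0.2·π_3
π_2 = 0.1·π_1 + 0.4·π_2 + 0.4·π_3
Solving with the normalization constraint gives π = (0.3684, 0.2895, 0.3421).
So the stationary probability of Healthy is 0.3421.

0.3421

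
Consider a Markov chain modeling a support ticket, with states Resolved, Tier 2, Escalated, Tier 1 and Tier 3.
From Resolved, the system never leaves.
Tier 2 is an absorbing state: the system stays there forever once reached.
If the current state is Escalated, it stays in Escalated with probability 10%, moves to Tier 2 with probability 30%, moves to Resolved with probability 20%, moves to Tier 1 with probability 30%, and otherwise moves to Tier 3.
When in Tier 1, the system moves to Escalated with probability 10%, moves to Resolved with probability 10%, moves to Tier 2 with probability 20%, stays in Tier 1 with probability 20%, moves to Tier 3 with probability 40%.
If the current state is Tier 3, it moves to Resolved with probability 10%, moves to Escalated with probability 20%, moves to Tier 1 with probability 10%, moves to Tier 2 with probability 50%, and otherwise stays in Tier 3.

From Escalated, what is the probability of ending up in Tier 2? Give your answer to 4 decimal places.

0.6618

Let h(s) be the probability of absorption at Tier 2 starting from transient state s. Then h(Tier 2) = 1 and h(Resolved) = 0. By first-step analysis:
h(Escalated) = 0.2·0 + 0.3·1 + 0.1·h(Escalated) + 0.3·h(Tier 1) + 0.1·h(Tier 3)
h(Tier 1) = 0.1·0 + 0.2·1 + 0.1·h(Escalated) + 0.2·h(Tier 1) + 0.4·h(Tier 3)
h(Tier 3) = 0.1·0 + 0.5·1 + 0.2·h(Escalated) + 0.1·h(Tier 1) + 0.1·h(Tier 3)
Solving: h(Escalated) = 0.6618, h(Tier 1) = 0.7243, h(Tier 3) = 0.7831.
Starting from Escalated, the probability is 0.6618.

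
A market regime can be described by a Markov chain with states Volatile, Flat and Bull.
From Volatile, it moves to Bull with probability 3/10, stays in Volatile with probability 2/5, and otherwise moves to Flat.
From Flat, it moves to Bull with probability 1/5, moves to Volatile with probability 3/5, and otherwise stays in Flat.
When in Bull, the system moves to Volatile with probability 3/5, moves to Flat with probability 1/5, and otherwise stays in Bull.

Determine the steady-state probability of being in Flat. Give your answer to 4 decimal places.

Let the stationary distribution be π with π = πP and π_1 + π_2 + π_3 = 1.
π_1 = 0.4·π_1 + 0.6·π_2 + 0.6·π_3
π_2 = 0.3·π_1 + 0.2·π_2 + 0.2·π_3
Solving with the normalization constraint gives π = (0.5000, 0.2500, 0.2500).
So the stationary probability of Flat is 0.2500.

0.2500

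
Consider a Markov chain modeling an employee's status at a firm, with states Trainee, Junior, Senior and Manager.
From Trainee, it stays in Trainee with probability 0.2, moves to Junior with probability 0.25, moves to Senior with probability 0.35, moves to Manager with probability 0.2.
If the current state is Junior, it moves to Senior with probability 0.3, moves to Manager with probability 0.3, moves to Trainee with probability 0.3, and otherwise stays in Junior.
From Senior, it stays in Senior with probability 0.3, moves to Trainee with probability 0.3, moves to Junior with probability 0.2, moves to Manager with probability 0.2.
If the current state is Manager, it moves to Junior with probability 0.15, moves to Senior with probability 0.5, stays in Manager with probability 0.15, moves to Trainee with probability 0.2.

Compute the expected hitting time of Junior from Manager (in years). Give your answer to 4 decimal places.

Let t(s) be the expected number of years to first reach Junior from state s, with t(Junior) = 0. Conditioning on the first year:
t(Trainee) = 1 + 0.2·t(Trainee) + 0.35·t(Senior) + 0.2·t(Manager)
t(Senior) = 1 + 0.3·t(Trainee) + 0.3·t(Senior) + 0.2·t(Manager)
t(Manager) = 1 + 0.2·t(Trainee) + 0.5·t(Senior) + 0.15·t(Manager)
Solving: t(Trainee) = 4.6965, t(Senior) = 4.9201, t(Manager) = 5.1757.
Expected years from Manager to Junior: 5.1757.

5.1757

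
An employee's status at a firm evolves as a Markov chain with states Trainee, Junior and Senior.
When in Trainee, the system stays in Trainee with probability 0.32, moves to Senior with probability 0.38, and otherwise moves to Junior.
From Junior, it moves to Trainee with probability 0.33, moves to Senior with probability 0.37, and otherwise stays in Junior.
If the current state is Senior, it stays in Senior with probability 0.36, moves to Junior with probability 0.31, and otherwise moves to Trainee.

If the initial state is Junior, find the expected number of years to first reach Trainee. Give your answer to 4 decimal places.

Let t(s) be the expected number of years to first reach Trainee from state s, with t(Trainee) = 0. Conditioning on the first year:
t(Junior) = 1 + 0.3·t(Junior) + 0.37·t(Senior)
t(Senior) = 1 + 0.31·t(Junior) + 0.36·t(Senior)
Solving: t(Junior) = 3.0303, t(Senior) = 3.0303.
Expected years from Junior to Trainee: 3.0303.

3.0303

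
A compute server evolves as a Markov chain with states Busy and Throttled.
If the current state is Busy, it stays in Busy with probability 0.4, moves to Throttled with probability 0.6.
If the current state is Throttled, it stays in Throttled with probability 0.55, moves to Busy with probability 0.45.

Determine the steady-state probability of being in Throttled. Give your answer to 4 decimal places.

Let the stationary distribution be π with π = πP and π_1 + π_2 = 1.
π_1 = 0.4·π_1 + 0.45·π_2
Solving with the normalization constraint gives π = (0.4286, 0.5714).
So the stationary probability of Throttled is 0.5714.

0.5714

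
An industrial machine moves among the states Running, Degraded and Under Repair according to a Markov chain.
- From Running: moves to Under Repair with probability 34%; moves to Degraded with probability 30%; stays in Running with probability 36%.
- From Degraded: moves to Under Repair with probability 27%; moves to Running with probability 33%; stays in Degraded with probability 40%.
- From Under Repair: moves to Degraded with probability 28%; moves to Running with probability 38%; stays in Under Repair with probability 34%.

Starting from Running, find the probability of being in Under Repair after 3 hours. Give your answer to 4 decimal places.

Propagate the distribution vector 3 hours from Running.
After 0 hours: (1.0000, 0.0000, 0.0000)
After 1 hour: (0.3600, 0.3000, 0.3400)
After 2 hours: (0.3578, 0.3232, 0.3190)
After 3 hours: (0.3567, 0.3259, 0.3174)
P(in Under Repair after 3 hours) = 0.3174

0.3174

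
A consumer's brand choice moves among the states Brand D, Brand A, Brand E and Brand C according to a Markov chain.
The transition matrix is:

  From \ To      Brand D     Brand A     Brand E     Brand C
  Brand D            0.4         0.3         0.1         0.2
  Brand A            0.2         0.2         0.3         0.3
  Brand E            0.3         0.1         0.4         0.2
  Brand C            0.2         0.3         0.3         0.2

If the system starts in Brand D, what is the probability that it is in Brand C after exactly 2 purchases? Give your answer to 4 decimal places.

Propagate the distribution vector 2 purchases from Brand D.
After 0 purchases: (1.0000, 0.0000, 0.0000, 0.0000)
After 1 purchase: (0.4000, 0.3000, 0.1000, 0.2000)
After 2 purchases: (0.2900, 0.2500, 0.2300, 0.2300)
P(in Brand C after 2 purchases) = 0.2300

0.2300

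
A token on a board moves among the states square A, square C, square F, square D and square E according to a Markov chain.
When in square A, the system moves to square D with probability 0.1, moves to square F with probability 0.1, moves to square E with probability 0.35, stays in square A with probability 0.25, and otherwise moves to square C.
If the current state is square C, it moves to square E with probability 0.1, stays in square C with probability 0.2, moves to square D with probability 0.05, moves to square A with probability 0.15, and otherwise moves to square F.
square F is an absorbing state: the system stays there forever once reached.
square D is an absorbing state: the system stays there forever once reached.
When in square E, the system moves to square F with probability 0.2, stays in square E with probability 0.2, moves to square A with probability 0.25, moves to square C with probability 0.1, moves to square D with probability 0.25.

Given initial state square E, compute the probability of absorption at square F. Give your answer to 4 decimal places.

Let h(s) be the probability of absorption at square F starting from transient state s. Then h(square F) = 1 and h(square D) = 0. By first-step analysis:
h(square A) = 0.25·h(square A) + 0.2·h(square C) + 0.1·1 + 0.1·0 + 0.35·h(square E)
h(square C) = 0.15·h(square A) + 0.2·h(square C) + 0.5·1 + 0.05·0 + 0.1·h(square E)
h(square E) = 0.25·h(square A) + 0.1·h(square C) + 0.2·1 + 0.25·0 + 0.2·h(square E)
Solving: h(square A) = 0.5988, h(square C) = 0.8045, h(square E) = 0.5377.
Starting from square E, the probability is 0.5377.

0.5377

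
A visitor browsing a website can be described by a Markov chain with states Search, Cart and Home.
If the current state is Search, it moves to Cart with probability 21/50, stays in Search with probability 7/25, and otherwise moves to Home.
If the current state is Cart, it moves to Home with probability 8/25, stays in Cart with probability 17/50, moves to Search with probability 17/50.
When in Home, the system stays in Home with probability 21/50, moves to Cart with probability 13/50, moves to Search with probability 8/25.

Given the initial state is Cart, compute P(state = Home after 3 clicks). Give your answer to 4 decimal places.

0.3483

Propagate the distribution vector 3 clicks from Cart.
After 0 clicks: (0.0000, 1.0000, 0.0000)
After 1 click: (0.3400, 0.3400, 0.3200)
After 2 clicks: (0.3132, 0.3416, 0.3452)
After 3 clicks: (0.3143, 0.3374, 0.3483)
P(in Home after 3 clicks) = 0.3483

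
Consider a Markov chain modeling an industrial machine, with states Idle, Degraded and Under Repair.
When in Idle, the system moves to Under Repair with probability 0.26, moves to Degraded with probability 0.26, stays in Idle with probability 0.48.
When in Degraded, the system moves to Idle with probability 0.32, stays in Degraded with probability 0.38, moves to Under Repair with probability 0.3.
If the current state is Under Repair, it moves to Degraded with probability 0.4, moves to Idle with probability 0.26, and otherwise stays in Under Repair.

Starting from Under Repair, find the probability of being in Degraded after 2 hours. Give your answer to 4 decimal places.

0.3556

Sum over the intermediate state after 1 hour:
P = P(Under Repair→Idle)·P(Idle→Degraded) + P(Under Repair→Degraded)·P(Degraded→Degraded) + P(Under Repair→Under Repair)·P(Under Repair→Degraded)
  = 0.26×0.26 + 0.4×0.38 + 0.34×0.4
  = 0.0676 + 0.1520 + 0.1360 = 0.3556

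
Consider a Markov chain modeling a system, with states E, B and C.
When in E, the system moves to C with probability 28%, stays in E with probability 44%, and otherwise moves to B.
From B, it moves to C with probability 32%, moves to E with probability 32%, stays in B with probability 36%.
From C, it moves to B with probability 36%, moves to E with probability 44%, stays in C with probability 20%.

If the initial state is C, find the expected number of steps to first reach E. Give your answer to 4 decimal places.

Let t(s) be the expected number of steps to first reach E from state s, with t(E) = 0. Conditioning on the first step:
t(B) = 1 + 0.36·t(B) + 0.32·t(C)
t(C) = 1 + 0.36·t(B) + 0.2·t(C)
Solving: t(B) = 2.8226, t(C) = 2.5202.
Expected steps from C to E: 2.5202.

2.5202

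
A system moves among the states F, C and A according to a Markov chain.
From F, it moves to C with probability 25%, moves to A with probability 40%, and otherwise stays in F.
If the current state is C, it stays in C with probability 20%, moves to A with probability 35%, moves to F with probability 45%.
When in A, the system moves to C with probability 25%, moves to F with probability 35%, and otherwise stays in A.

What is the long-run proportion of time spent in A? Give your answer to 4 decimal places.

Let the stationary distribution be π with π = πP and π_1 + π_2 + π_3 = 1.
π_1 = 0.35·π_1 + 0.45·π_2 + 0.35·π_3
π_2 = 0.25·π_1 + 0.2·π_2 + 0.25·π_3
Solving with the normalization constraint gives π = (0.3738, 0.2381, 0.3881).
So the stationary probability of A is 0.3881.

0.3881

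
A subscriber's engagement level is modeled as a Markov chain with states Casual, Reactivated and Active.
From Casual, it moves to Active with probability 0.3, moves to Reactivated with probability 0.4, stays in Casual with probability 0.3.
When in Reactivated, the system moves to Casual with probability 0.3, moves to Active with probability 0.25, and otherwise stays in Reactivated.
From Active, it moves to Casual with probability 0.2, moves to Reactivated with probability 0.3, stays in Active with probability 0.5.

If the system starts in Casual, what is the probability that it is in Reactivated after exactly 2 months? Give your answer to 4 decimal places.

Sum over the intermediate state after 1 month:
P = P(Casual→Casual)·P(Casual→Reactivated) + P(Casual→Reactivated)·P(Reactivated→Reactivated) + P(Casual→Active)·P(Active→Reactivated)
  = 0.3×0.4 + 0.4×0.45 + 0.3×0.3
  = 0.1200 + 0.1800 + 0.0900 = 0.3900

0.3900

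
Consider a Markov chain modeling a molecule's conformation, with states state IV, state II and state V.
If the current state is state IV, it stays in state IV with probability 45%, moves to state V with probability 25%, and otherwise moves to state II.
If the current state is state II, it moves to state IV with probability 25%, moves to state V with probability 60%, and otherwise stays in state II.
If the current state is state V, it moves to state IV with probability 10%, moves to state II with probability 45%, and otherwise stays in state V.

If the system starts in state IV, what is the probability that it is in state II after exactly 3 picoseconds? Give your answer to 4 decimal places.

0.3169

Propagate the distribution vector 3 picoseconds from state IV.
After 0 picoseconds: (1.0000, 0.0000, 0.0000)
After 1 picosecond: (0.4500, 0.3000, 0.2500)
After 2 picoseconds: (0.3025, 0.2925, 0.4050)
After 3 picoseconds: (0.2498, 0.3169, 0.4334)
P(in state II after 3 picoseconds) = 0.3169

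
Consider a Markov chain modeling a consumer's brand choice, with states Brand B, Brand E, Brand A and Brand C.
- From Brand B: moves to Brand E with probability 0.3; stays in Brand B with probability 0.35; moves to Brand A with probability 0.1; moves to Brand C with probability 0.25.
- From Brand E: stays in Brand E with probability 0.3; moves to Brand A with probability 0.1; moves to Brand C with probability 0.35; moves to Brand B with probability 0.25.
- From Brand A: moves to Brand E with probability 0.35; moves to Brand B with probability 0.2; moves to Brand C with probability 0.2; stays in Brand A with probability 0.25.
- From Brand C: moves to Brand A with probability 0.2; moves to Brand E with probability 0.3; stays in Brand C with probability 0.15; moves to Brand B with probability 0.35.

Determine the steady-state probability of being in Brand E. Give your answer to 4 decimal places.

Let the stationary distribution be π with π = πP and π_1 + π_2 + π_3 + π_4 = 1.
π_1 = 0.35·π_1 + 0.25·π_2 + 0.2·π_3 + 0.35·π_4
π_2 = 0.3·π_1 + 0.3·π_2 + 0.35·π_3 + 0.3·π_4
π_3 = 0.1·π_1 + 0.1·π_2 + 0.25·π_3 + 0.2·π_4
Solving with the normalization constraint gives π = (0.2972, 0.3073, 0.1469, 0.2485).
So the stationary probability of Brand E is 0.3073.

0.3073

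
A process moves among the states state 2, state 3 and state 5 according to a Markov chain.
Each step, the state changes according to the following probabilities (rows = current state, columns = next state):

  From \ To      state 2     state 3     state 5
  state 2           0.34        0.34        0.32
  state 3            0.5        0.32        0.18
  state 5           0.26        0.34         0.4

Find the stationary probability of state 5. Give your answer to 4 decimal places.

0.2971

Let the stationary distribution be π with π = πP and π_1 + π_2 + π_3 = 1.
π_1 = 0.34·π_1 + 0.5·π_2 + 0.26·π_3
π_2 = 0.34·π_1 + 0.32·π_2 + 0.34·π_3
Solving with the normalization constraint gives π = (0.3696, 0.3333, 0.2971).
So the stationary probability of state 5 is 0.2971.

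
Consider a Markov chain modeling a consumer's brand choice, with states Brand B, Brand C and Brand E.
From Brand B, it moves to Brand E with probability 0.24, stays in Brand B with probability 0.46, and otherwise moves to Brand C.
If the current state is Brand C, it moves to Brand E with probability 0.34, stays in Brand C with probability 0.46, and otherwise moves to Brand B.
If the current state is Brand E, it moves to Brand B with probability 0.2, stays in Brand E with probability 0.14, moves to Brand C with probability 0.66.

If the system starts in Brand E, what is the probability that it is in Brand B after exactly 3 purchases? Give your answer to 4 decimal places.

Propagate the distribution vector 3 purchases from Brand E.
After 0 purchases: (0.0000, 0.0000, 1.0000)
After 1 purchase: (0.2000, 0.6600, 0.1400)
After 2 purchases: (0.2520, 0.4560, 0.2920)
After 3 purchases: (0.2655, 0.4781, 0.2564)
P(in Brand B after 3 purchases) = 0.2655

0.2655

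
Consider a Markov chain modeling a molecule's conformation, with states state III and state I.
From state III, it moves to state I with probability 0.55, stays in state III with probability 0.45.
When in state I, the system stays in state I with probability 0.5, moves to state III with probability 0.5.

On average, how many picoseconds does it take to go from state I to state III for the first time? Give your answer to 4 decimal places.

2.0000

Let t(s) be the expected number of picoseconds to first reach state III from state s, with t(state III) = 0. Conditioning on the first picosecond:
t(state I) = 1 + 0.5·t(state I)
Solving: t(state I) = 2.0000.
Expected picoseconds from state I to state III: 2.0000.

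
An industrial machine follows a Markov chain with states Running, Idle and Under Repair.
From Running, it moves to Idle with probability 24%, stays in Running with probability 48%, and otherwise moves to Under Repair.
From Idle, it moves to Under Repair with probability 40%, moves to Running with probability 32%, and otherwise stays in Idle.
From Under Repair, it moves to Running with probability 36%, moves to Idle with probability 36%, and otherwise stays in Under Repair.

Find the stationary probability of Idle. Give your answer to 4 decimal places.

0.2893

Let the stationary distribution be π with π = πP and π_1 + π_2 + π_3 = 1.
π_1 = 0.48·π_1 + 0.32·π_2 + 0.36·π_3
π_2 = 0.24·π_1 + 0.28·π_2 + 0.36·π_3
Solving with the normalization constraint gives π = (0.3959, 0.2893, 0.3147).
So the stationary probability of Idle is 0.2893.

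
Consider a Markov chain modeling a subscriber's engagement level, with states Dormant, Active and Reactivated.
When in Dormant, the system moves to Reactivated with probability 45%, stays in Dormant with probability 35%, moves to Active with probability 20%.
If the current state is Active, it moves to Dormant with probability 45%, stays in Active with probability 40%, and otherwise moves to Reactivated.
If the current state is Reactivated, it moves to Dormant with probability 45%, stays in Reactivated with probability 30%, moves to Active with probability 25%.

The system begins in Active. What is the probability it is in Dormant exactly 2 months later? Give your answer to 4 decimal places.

0.4050

Sum over the intermediate state after 1 month:
P = P(Active→Dormant)·P(Dormant→Dormant) + P(Active→Active)·P(Active→Dormant) + P(Active→Reactivated)·P(Reactivated→Dormant)
  = 0.45×0.35 + 0.4×0.45 + 0.15×0.45
  = 0.1575 + 0.1800 + 0.0675 = 0.4050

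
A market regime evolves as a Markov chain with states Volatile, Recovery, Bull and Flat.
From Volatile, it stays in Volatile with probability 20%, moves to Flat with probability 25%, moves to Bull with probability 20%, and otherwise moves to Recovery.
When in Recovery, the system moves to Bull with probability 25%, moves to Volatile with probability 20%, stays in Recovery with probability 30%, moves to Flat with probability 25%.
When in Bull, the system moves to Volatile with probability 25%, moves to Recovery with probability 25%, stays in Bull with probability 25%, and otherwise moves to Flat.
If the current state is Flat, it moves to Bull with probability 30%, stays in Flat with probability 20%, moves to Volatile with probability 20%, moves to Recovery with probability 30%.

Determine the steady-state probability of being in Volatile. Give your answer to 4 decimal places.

0.2126

Let the stationary distribution be π with π = πP and π_1 + π_2 + π_3 + π_4 = 1.
π_1 = 0.2·π_1 + 0.2·π_2 + 0.25·π_3 + 0.2·π_4
π_2 = 0.35·π_1 + 0.3·π_2 + 0.25·π_3 + 0.3·π_4
π_3 = 0.2·π_1 + 0.25·π_2 + 0.25·π_3 + 0.3·π_4
Solving with the normalization constraint gives π = (0.2126, 0.2981, 0.2513, 0.2381).
So the stationary probability of Volatile is 0.2126.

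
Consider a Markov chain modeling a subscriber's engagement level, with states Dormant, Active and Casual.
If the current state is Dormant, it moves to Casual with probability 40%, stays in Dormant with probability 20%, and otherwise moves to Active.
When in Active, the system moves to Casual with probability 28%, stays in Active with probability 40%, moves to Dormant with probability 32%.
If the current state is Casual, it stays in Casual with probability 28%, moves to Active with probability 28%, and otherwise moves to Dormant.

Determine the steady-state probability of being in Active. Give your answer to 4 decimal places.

Let the stationary distribution be π with π = πP and π_1 + π_2 + π_3 = 1.
π_1 = 0.2·π_1 + 0.32·π_2 + 0.44·π_3
π_2 = 0.4·π_1 + 0.4·π_2 + 0.28·π_3
Solving with the normalization constraint gives π = (0.3198, 0.3618, 0.3184).
So the stationary probability of Active is 0.3618.

0.3618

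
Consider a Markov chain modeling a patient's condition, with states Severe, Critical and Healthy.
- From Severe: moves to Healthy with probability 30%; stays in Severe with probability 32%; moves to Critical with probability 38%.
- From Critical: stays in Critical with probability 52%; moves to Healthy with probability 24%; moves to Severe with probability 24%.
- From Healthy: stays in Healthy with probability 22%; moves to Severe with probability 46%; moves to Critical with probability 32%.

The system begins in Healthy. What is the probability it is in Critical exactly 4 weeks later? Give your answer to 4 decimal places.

Propagate the distribution vector 4 weeks from Healthy.
After 0 weeks: (0.0000, 0.0000, 1.0000)
After 1 week: (0.4600, 0.3200, 0.2200)
After 2 weeks: (0.3252, 0.4116, 0.2632)
After 3 weeks: (0.3239, 0.4218, 0.2542)
After 4 weeks: (0.3218, 0.4238, 0.2544)
P(in Critical after 4 weeks) = 0.4238

0.4238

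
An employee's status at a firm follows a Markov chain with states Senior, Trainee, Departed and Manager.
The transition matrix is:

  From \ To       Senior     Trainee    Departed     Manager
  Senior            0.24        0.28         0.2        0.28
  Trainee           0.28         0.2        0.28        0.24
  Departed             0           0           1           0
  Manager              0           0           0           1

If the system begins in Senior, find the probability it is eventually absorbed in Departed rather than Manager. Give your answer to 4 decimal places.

Let h(s) be the probability of absorption at Departed starting from transient state s. Then h(Departed) = 1 and h(Manager) = 0. By first-step analysis:
h(Senior) = 0.24·h(Senior) + 0.28·h(Trainee) + 0.2·1 + 0.28·0
h(Trainee) = 0.28·h(Senior) + 0.2·h(Trainee) + 0.28·1 + 0.24·0
Solving: h(Senior) = 0.4502, h(Trainee) = 0.5076.
Starting from Senior, the probability is 0.4502.

0.4502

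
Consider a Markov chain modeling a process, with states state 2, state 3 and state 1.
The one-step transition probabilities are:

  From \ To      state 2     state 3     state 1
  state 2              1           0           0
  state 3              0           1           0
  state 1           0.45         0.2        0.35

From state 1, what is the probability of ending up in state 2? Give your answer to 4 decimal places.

Let h(s) be the probability of absorption at state 2 starting from transient state s. Then h(state 2) = 1 and h(state 3) = 0. By first-step analysis:
h(state 1) = 0.45·1 + 0.2·0 + 0.35·h(state 1)
Solving: h(state 1) = 0.6923.
Starting from state 1, the probability is 0.6923.

0.6923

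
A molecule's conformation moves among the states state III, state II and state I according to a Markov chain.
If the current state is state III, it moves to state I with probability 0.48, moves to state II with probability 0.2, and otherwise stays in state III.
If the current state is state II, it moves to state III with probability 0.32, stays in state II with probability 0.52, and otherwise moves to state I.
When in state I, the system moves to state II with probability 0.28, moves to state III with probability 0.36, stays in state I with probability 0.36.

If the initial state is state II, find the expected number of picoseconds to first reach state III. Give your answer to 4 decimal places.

Let t(s) be the expected number of picoseconds to first reach state III from state s, with t(state III) = 0. Conditioning on the first picosecond:
t(state II) = 1 + 0.52·t(state II) + 0.16·t(state I)
t(state I) = 1 + 0.28·t(state II) + 0.36·t(state I)
Solving: t(state II) = 3.0488, t(state I) = 2.8963.
Expected picoseconds from state II to state III: 3.0488.

3.0488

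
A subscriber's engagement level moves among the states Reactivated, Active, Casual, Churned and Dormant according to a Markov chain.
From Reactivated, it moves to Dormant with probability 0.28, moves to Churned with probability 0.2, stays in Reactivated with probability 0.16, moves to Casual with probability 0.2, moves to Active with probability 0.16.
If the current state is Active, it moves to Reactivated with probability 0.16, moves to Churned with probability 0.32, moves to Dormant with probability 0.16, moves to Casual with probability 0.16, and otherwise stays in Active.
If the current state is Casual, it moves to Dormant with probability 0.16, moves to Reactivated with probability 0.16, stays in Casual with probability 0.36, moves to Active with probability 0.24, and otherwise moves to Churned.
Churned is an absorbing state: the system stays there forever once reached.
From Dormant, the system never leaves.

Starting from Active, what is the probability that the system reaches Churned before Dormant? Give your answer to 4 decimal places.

Let h(s) be the probability of absorption at Churned starting from transient state s. Then h(Churned) = 1 and h(Dormant) = 0. By first-step analysis:
h(Reactivated) = 0.16·h(Reactivated) + 0.16·h(Active) + 0.2·h(Casual) + 0.2·1 + 0.28·0
h(Active) = 0.16·h(Reactivated) + 0.2·h(Active) + 0.16·h(Casual) + 0.32·1 + 0.16·0
h(Casual) = 0.16·h(Reactivated) + 0.24·h(Active) + 0.36·h(Casual) + 0.08·1 + 0.16·0
Solving: h(Reactivated) = 0.4583, h(Active) = 0.5833, h(Casual) = 0.4583.
Starting from Active, the probability is 0.5833.

0.5833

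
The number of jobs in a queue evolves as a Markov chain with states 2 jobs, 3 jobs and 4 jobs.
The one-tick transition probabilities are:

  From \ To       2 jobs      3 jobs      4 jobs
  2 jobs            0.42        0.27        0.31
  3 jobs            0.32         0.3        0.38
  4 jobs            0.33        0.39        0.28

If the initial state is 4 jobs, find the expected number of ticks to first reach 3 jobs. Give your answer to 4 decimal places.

2.8861

Let t(s) be the expected number of ticks to first reach 3 jobs from state s, with t(3 jobs) = 0. Conditioning on the first tick:
t(2 jobs) = 1 + 0.42·t(2 jobs) + 0.31·t(4 jobs)
t(4 jobs) = 1 + 0.33·t(2 jobs) + 0.28·t(4 jobs)
Solving: t(2 jobs) = 3.2667, t(4 jobs) = 2.8861.
Expected ticks from 4 jobs to 3 jobs: 2.8861.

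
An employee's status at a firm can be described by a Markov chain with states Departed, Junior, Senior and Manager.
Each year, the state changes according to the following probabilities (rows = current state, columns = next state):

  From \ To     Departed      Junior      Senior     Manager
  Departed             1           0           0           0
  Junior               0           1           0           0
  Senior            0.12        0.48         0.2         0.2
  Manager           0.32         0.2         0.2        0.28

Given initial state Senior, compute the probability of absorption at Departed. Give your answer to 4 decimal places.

0.2806

Let h(s) be the probability of absorption at Departed starting from transient state s. Then h(Departed) = 1 and h(Junior) = 0. By first-step analysis:
h(Senior) = 0.12·1 + 0.48·0 + 0.2·h(Senior) + 0.2·h(Manager)
h(Manager) = 0.32·1 + 0.2·0 + 0.2·h(Senior) + 0.28·h(Manager)
Solving: h(Senior) = 0.2806, h(Manager) = 0.5224.
Starting from Senior, the probability is 0.2806.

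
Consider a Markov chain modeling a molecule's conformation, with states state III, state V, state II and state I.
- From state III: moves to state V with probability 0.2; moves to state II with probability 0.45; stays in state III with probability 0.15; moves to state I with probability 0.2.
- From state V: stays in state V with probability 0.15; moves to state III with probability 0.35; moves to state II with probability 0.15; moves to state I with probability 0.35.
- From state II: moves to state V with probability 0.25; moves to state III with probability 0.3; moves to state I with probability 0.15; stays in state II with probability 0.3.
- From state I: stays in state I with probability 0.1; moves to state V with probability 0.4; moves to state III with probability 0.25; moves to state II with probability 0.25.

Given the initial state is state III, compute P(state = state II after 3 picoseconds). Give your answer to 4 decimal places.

Propagate the distribution vector 3 picoseconds from state III.
After 0 picoseconds: (1.0000, 0.0000, 0.0000, 0.0000)
After 1 picosecond: (0.1500, 0.2000, 0.4500, 0.2000)
After 2 picoseconds: (0.2775, 0.2525, 0.2825, 0.1875)
After 3 picoseconds: (0.2616, 0.2390, 0.2944, 0.2050)
P(in state II after 3 picoseconds) = 0.2944

0.2944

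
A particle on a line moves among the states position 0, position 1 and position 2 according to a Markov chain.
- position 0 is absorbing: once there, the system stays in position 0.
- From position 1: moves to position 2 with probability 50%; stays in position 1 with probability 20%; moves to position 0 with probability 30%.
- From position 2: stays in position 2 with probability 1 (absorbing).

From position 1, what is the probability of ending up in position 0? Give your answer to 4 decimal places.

0.3750

Let h(s) be the probability of absorption at position 0 starting from transient state s. Then h(position 0) = 1 and h(position 2) = 0. By first-step analysis:
h(position 1) = 0.3·1 + 0.2·h(position 1) + 0.5·0
Solving: h(position 1) = 0.3750.
Starting from position 1, the probability is 0.3750.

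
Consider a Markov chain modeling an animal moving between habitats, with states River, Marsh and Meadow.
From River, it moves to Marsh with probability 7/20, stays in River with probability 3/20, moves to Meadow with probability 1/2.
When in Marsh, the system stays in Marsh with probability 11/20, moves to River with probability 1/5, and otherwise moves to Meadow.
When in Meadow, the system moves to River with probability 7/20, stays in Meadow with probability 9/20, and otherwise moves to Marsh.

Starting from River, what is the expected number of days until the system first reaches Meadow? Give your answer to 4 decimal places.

Let t(s) be the expected number of days to first reach Meadow from state s, with t(Meadow) = 0. Conditioning on the first day:
t(River) = 1 + 0.15·t(River) + 0.35·t(Marsh)
t(Marsh) = 1 + 0.2·t(River) + 0.55·t(Marsh)
Solving: t(River) = 2.5600, t(Marsh) = 3.3600.
Expected days from River to Meadow: 2.5600.

2.5600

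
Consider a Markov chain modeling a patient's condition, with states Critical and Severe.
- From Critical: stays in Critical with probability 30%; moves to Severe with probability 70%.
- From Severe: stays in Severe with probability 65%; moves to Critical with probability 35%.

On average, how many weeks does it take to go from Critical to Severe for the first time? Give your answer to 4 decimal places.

1.4286

Let t(s) be the expected number of weeks to first reach Severe from state s, with t(Severe) = 0. Conditioning on the first week:
t(Critical) = 1 + 0.3·t(Critical)
Solving: t(Critical) = 1.4286.
Expected weeks from Critical to Severe: 1.4286.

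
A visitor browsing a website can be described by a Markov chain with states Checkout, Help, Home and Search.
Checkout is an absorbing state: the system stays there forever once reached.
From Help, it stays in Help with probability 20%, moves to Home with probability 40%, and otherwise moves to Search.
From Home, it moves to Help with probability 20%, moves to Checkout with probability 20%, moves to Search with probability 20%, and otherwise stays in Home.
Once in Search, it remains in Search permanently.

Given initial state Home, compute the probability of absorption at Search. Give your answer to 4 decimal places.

Let h(s) be the probability of absorption at Search starting from transient state s. Then h(Search) = 1 and h(Checkout) = 0. By first-step analysis:
h(Help) = 0.2·h(Help) + 0.4·h(Home) + 0.4·1
h(Home) = 0.2·0 + 0.2·h(Help) + 0.4·h(Home) + 0.2·1
Solving: h(Help) = 0.8000, h(Home) = 0.6000.
Starting from Home, the probability is 0.6000.

0.6000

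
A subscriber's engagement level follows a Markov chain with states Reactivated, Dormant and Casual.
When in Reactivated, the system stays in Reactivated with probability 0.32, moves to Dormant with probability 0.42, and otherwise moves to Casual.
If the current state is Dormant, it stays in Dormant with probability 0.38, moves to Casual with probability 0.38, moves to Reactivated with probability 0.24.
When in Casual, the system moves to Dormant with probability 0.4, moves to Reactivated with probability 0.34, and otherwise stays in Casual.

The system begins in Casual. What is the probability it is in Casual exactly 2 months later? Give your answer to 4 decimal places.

0.3080

Sum over the intermediate state after 1 month:
P = P(Casual→Reactivated)·P(Reactivated→Casual) + P(Casual→Dormant)·P(Dormant→Casual) + P(Casual→Casual)·P(Casual→Casual)
  = 0.34×0.26 + 0.4×0.38 + 0.26×0.26
  = 0.0884 + 0.1520 + 0.0676 = 0.3080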